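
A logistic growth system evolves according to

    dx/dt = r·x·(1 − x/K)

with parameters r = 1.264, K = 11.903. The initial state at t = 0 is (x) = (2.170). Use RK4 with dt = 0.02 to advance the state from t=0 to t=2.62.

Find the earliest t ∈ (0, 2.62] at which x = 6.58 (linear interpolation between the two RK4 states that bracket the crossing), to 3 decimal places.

t = 1.355

t=0.000: state=(2.170)
step 1 (dt=0.02): k1=(2.243), k2=(2.261), k3=(2.261), k4=(2.279); state += dt/6·(k1+2k2+2k3+k4)
t=0.020: state=(2.215)
t=0.040: state=(2.261)
t=0.060: state=(2.308)
continuing one RK4 step at a time; state shown every 5 steps (Δt=0.1):
t=0.100: state=(2.403)
t=0.200: state=(2.655)
t=0.300: state=(2.925)
t=0.400: state=(3.212)
t=0.500: state=(3.517)
t=0.600: state=(3.838)
t=0.700: state=(4.174)
t=0.800: state=(4.523)
t=0.900: state=(4.882)
t=1.000: state=(5.250)
t=1.100: state=(5.623)
t=1.200: state=(5.999)
t=1.300: state=(6.375)
t=1.340: state=(6.524)
next step: t=1.360: state=(6.598) — x has crossed 6.58
linear interpolation between t=1.340 (6.52394) and t=1.360 (6.59838) → t≈1.355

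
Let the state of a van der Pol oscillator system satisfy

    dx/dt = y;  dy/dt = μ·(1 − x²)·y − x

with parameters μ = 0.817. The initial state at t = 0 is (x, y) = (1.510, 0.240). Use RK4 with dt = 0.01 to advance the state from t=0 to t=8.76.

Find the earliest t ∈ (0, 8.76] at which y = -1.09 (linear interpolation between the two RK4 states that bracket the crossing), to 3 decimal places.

t = 1.174

t=0.000: state=(1.510, 0.240)
step 1 (dt=0.01): k1=(0.240, -1.761), k2=(0.231, -1.754), k3=(0.231, -1.754), k4=(0.222, -1.746); state += dt/6·(k1+2k2+2k3+k4)
t=0.010: state=(1.512, 0.222)
t=0.020: state=(1.514, 0.205)
t=0.030: state=(1.516, 0.188)
continuing one RK4 step at a time; state shown every 50 steps (Δt=0.5):
t=0.500: state=(1.443, -0.448)
t=1.000: state=(1.099, -0.917)
t=1.170: state=(0.929, -1.086)
next step: t=1.180: state=(0.918, -1.096) — y has crossed -1.09
linear interpolation between t=1.170 (-1.08584) and t=1.180 (-1.09639) → t≈1.174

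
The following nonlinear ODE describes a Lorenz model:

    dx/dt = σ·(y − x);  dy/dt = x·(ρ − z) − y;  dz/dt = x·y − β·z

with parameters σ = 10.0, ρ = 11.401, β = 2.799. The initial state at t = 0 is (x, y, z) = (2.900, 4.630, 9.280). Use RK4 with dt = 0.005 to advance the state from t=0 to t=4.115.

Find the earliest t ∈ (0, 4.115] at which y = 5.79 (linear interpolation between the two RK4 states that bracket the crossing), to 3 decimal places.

t = 0.193

t=0.000: state=(2.900, 4.630, 9.280)
step 1 (dt=0.005): k1=(17.300, 1.521, -12.548), k2=(16.906, 1.701, -12.248), k3=(16.920, 1.696, -12.254), k4=(16.539, 1.875, -11.959); state += dt/6·(k1+2k2+2k3+k4)
t=0.005: state=(2.985, 4.638, 9.219)
t=0.010: state=(3.065, 4.649, 9.160)
t=0.015: state=(3.143, 4.661, 9.105)
t=0.190: state=(4.923, 5.768, 8.603)
next step: t=0.195: state=(4.965, 5.807, 8.625) — y has crossed 5.79
linear interpolation between t=0.190 (5.76754) and t=0.195 (5.80749) → t≈0.193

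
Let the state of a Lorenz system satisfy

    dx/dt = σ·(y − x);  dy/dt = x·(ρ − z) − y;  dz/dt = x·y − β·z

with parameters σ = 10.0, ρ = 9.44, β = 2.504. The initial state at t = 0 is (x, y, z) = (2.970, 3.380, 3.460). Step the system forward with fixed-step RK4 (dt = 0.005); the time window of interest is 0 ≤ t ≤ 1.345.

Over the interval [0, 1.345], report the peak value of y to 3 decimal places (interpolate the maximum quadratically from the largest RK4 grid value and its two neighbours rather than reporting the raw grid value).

t=0.000: state=(2.970, 3.380, 3.460)
step 1 (dt=0.005): k1=(4.100, 14.381, 1.375), k2=(4.357, 14.396, 1.508), k3=(4.351, 14.399, 1.509), k4=(4.602, 14.416, 1.645); state += dt/6·(k1+2k2+2k3+k4)
t=0.005: state=(2.992, 3.452, 3.468)
t=0.010: state=(3.016, 3.524, 3.476)
t=0.015: state=(3.043, 3.597, 3.487)
continuing one RK4 step at a time; state shown every 10 steps (Δt=0.05):
t=0.050: state=(3.286, 4.114, 3.603)
t=0.100: state=(3.776, 4.890, 3.927)
t=0.150: state=(4.385, 5.694, 4.482)
t=0.200: state=(5.067, 6.466, 5.312)
t=0.250: state=(5.759, 7.096, 6.423)
t=0.300: state=(6.371, 7.446, 7.756)
t=0.350: state=(6.797, 7.394, 9.159)
t=0.400: state=(6.942, 6.908, 10.408)
t=0.450: state=(6.762, 6.086, 11.288)
t=0.500: state=(6.291, 5.123, 11.682)
t=0.550: state=(5.635, 4.220, 11.614)
t=0.600: state=(4.918, 3.502, 11.199)
t=0.650: state=(4.248, 3.005, 10.576)
t=0.700: state=(3.689, 2.706, 9.859)
t=0.750: state=(3.268, 2.565, 9.126)
t=0.800: state=(2.983, 2.541, 8.424)
t=0.850: state=(2.821, 2.607, 7.781)
t=0.900: state=(2.764, 2.744, 7.215)
t=0.950: state=(2.797, 2.945, 6.736)
t=1.000: state=(2.909, 3.205, 6.355)
t=1.050: state=(3.091, 3.521, 6.081)
t=1.100: state=(3.337, 3.889, 5.925)
t=1.150: state=(3.641, 4.301, 5.899)
t=1.200: state=(3.994, 4.741, 6.017)
t=1.250: state=(4.383, 5.183, 6.288)
t=1.300: state=(4.786, 5.590, 6.712)
t=1.345: state=(5.138, 5.886, 7.213)
largest grid value and its neighbours: y(0.315)=7.47656, y(0.320)=7.47815, y(0.325)=7.47535
parabola through these three points peaks at t≈0.319 with y≈7.47819

max y = 7.478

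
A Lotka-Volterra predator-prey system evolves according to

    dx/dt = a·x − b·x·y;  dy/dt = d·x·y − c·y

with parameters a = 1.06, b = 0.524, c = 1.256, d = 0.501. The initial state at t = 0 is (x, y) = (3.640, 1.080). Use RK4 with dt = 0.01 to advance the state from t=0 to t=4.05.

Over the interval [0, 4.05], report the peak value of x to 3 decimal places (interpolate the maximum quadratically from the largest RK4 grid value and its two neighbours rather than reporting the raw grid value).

max x = 4.530

t=0.000: state=(3.640, 1.080)
step 1 (dt=0.01): k1=(1.798, 0.613), k2=(1.797, 0.620), k3=(1.797, 0.620), k4=(1.795, 0.626); state += dt/6·(k1+2k2+2k3+k4)
t=0.010: state=(3.658, 1.086)
t=0.020: state=(3.676, 1.093)
t=0.030: state=(3.694, 1.099)
continuing one RK4 step at a time; state shown every 20 steps (Δt=0.2):
t=0.200: state=(3.988, 1.231)
t=0.400: state=(4.287, 1.451)
t=0.600: state=(4.483, 1.753)
t=0.800: state=(4.522, 2.145)
t=1.000: state=(4.359, 2.608)
t=1.200: state=(3.998, 3.088)
t=1.400: state=(3.496, 3.499)
t=1.600: state=(2.950, 3.759)
t=1.800: state=(2.446, 3.829)
t=2.000: state=(2.032, 3.724)
t=2.200: state=(1.720, 3.493)
t=2.400: state=(1.497, 3.190)
t=2.600: state=(1.348, 2.860)
t=2.800: state=(1.256, 2.534)
t=3.000: state=(1.210, 2.229)
t=3.200: state=(1.201, 1.956)
t=3.400: state=(1.225, 1.718)
t=3.600: state=(1.279, 1.515)
t=3.800: state=(1.361, 1.345)
t=4.000: state=(1.473, 1.205)
t=4.050: state=(1.505, 1.175)
largest grid value and its neighbours: x(0.730)=4.52959, x(0.740)=4.52995, x(0.750)=4.52981
parabola through these three points peaks at t≈0.742 with x≈4.52996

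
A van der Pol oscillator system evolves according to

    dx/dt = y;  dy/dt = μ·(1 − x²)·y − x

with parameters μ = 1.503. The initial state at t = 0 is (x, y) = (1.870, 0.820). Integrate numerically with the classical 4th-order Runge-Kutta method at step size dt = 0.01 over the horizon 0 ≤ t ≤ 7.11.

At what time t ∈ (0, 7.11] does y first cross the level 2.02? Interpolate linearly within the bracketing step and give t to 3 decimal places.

t=0.000: state=(1.870, 0.820)
step 1 (dt=0.01): k1=(0.820, -4.947), k2=(0.795, -4.877), k3=(0.796, -4.878), k4=(0.771, -4.807); state += dt/6·(k1+2k2+2k3+k4)
t=0.010: state=(1.878, 0.771)
t=0.020: state=(1.885, 0.724)
t=0.030: state=(1.892, 0.678)
continuing one RK4 step at a time; state shown every 25 steps (Δt=0.25):
t=0.250: state=(1.956, -0.006)
t=0.500: state=(1.911, -0.305)
t=0.750: state=(1.818, -0.425)
t=1.000: state=(1.702, -0.500)
t=1.250: state=(1.568, -0.572)
t=1.500: state=(1.414, -0.662)
t=1.750: state=(1.234, -0.789)
t=2.000: state=(1.014, -0.983)
t=2.250: state=(0.732, -1.301)
t=2.500: state=(0.345, -1.844)
t=2.750: state=(-0.216, -2.682)
t=3.000: state=(-0.976, -3.218)
t=3.250: state=(-1.671, -2.054)
t=3.500: state=(-1.976, -0.521)
t=3.750: state=(-2.010, 0.132)
t=4.000: state=(-1.945, 0.346)
t=4.250: state=(-1.847, 0.435)
t=4.500: state=(-1.730, 0.497)
t=4.750: state=(-1.598, 0.562)
t=5.000: state=(-1.447, 0.645)
t=5.250: state=(-1.273, 0.761)
t=5.500: state=(-1.062, 0.938)
t=5.750: state=(-0.795, 1.225)
t=6.000: state=(-0.433, 1.714)
t=6.100: state=(-0.248, 1.993)
next step: t=6.110: state=(-0.228, 2.024) — y has crossed 2.02
linear interpolation between t=6.100 (1.99297) and t=6.110 (2.02383) → t≈6.109

t = 6.109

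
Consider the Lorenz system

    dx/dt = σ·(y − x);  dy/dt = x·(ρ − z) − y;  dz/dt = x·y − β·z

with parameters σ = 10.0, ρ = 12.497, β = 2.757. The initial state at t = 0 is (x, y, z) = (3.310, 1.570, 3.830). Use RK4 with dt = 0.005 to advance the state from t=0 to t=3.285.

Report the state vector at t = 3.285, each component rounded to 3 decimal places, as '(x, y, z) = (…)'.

(x, y, z) = (6.686, 6.505, 12.744)

t=0.000: state=(3.310, 1.570, 3.830)
step 1 (dt=0.005): k1=(-17.400, 27.118, -5.363), k2=(-16.287, 26.717, -5.172), k3=(-16.325, 26.740, -5.173), k4=(-15.247, 26.360, -4.988); state += dt/6·(k1+2k2+2k3+k4)
t=0.005: state=(3.228, 1.704, 3.804)
t=0.010: state=(3.157, 1.834, 3.780)
t=0.015: state=(3.096, 1.961, 3.758)
continuing one RK4 step at a time; state shown every 40 steps (Δt=0.2):
t=0.200: state=(4.566, 6.588, 4.529)
t=0.400: state=(9.053, 10.232, 13.088)
t=0.600: state=(6.021, 3.158, 15.879)
t=0.800: state=(2.535, 1.957, 10.382)
t=1.000: state=(2.763, 3.436, 6.982)
t=1.200: state=(5.151, 6.835, 7.204)
t=1.400: state=(8.062, 8.502, 13.131)
t=1.600: state=(5.879, 4.055, 14.482)
t=1.800: state=(3.570, 3.207, 10.562)
t=2.000: state=(4.071, 4.841, 8.325)
t=2.200: state=(6.230, 7.391, 9.869)
t=2.400: state=(7.148, 6.624, 13.680)
t=2.600: state=(5.137, 4.162, 12.738)
t=2.800: state=(4.246, 4.333, 10.137)
t=3.000: state=(5.212, 5.986, 9.567)
t=3.200: state=(6.606, 6.968, 11.774)
t=3.285: state=(6.686, 6.505, 12.744)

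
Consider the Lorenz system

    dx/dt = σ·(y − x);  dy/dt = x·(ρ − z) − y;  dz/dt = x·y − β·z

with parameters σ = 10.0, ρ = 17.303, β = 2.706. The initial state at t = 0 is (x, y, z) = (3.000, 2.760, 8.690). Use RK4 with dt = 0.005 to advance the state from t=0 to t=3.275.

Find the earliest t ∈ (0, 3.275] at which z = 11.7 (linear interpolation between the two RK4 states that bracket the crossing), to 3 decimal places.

t=0.000: state=(3.000, 2.760, 8.690)
step 1 (dt=0.005): k1=(-2.400, 23.079, -15.235), k2=(-1.763, 23.084, -14.976), k3=(-1.779, 23.095, -14.973), k4=(-1.156, 23.111, -14.712); state += dt/6·(k1+2k2+2k3+k4)
t=0.005: state=(2.991, 2.875, 8.615)
t=0.010: state=(2.988, 2.991, 8.543)
t=0.015: state=(2.991, 3.107, 8.473)
continuing one RK4 step at a time; state shown every 40 steps (Δt=0.2):
t=0.200: state=(6.033, 8.972, 9.029)
t=0.260: state=(7.955, 11.309, 11.654)
next step: t=0.265: state=(8.123, 11.474, 11.952) — z has crossed 11.7
linear interpolation between t=0.260 (11.65377) and t=0.265 (11.95201) → t≈0.261

t = 0.261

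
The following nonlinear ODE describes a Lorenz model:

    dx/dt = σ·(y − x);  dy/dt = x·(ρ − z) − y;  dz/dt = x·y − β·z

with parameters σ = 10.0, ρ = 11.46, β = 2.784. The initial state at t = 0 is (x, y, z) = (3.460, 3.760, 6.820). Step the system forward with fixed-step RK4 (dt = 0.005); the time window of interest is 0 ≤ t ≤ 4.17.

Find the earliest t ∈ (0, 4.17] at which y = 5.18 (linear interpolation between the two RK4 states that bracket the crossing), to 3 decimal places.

t = 0.104

t=0.000: state=(3.460, 3.760, 6.820)
step 1 (dt=0.005): k1=(3.000, 12.294, -5.977), k2=(3.232, 12.350, -5.801), k3=(3.228, 12.351, -5.799), k4=(3.456, 12.408, -5.621); state += dt/6·(k1+2k2+2k3+k4)
t=0.005: state=(3.476, 3.822, 6.791)
t=0.010: state=(3.495, 3.884, 6.764)
t=0.015: state=(3.515, 3.947, 6.738)
t=0.100: state=(4.136, 5.118, 6.629)
next step: t=0.105: state=(4.185, 5.193, 6.643) — y has crossed 5.18
linear interpolation between t=0.100 (5.11827) and t=0.105 (5.19285) → t≈0.104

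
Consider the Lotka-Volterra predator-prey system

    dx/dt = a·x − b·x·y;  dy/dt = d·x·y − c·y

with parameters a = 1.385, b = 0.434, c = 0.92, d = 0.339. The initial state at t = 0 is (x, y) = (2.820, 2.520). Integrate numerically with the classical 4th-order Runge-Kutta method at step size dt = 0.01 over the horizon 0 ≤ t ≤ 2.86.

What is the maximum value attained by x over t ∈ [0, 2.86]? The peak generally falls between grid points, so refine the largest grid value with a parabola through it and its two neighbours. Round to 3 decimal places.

t=0.000: state=(2.820, 2.520)
step 1 (dt=0.01): k1=(0.822, 0.091), k2=(0.822, 0.094), k3=(0.822, 0.094), k4=(0.823, 0.098); state += dt/6·(k1+2k2+2k3+k4)
t=0.010: state=(2.828, 2.521)
t=0.020: state=(2.836, 2.522)
t=0.030: state=(2.845, 2.523)
continuing one RK4 step at a time; state shown every 10 steps (Δt=0.1):
t=0.100: state=(2.903, 2.533)
t=0.200: state=(2.986, 2.552)
t=0.300: state=(3.068, 2.580)
t=0.400: state=(3.148, 2.614)
t=0.500: state=(3.225, 2.657)
t=0.600: state=(3.297, 2.706)
t=0.700: state=(3.363, 2.764)
t=0.800: state=(3.422, 2.828)
t=0.900: state=(3.471, 2.899)
t=1.000: state=(3.509, 2.977)
t=1.100: state=(3.536, 3.059)
t=1.200: state=(3.549, 3.147)
t=1.300: state=(3.549, 3.237)
t=1.400: state=(3.535, 3.329)
t=1.500: state=(3.507, 3.422)
t=1.600: state=(3.465, 3.513)
t=1.700: state=(3.410, 3.600)
t=1.800: state=(3.344, 3.682)
t=1.900: state=(3.269, 3.757)
t=2.000: state=(3.185, 3.823)
t=2.100: state=(3.095, 3.879)
t=2.200: state=(3.001, 3.923)
t=2.300: state=(2.905, 3.955)
t=2.400: state=(2.809, 3.974)
t=2.500: state=(2.714, 3.980)
t=2.600: state=(2.623, 3.974)
t=2.700: state=(2.537, 3.956)
t=2.800: state=(2.455, 3.927)
t=2.860: state=(2.409, 3.904)
largest grid value and its neighbours: x(1.240)=3.55087, x(1.250)=3.55093, x(1.260)=3.55086
parabola through these three points peaks at t≈1.250 with x≈3.55093

max x = 3.551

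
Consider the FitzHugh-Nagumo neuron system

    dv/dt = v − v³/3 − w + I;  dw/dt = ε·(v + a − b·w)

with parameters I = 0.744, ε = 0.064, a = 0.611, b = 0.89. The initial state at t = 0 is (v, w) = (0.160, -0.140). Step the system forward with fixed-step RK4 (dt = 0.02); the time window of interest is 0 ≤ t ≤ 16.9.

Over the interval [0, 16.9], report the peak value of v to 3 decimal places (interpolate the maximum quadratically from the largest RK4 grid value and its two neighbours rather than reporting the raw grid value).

max v = 1.976

t=0.000: state=(0.160, -0.140)
step 1 (dt=0.02): k1=(1.043, 0.057), k2=(1.052, 0.058), k3=(1.052, 0.058), k4=(1.062, 0.059); state += dt/6·(k1+2k2+2k3+k4)
t=0.020: state=(0.181, -0.139)
t=0.040: state=(0.202, -0.138)
t=0.060: state=(0.224, -0.136)
continuing one RK4 step at a time; state shown every 50 steps (Δt=1):
t=1.000: state=(1.503, -0.043)
t=2.000: state=(1.970, 0.111)
t=3.000: state=(1.951, 0.265)
t=4.000: state=(1.901, 0.409)
t=5.000: state=(1.848, 0.541)
t=6.000: state=(1.796, 0.662)
t=7.000: state=(1.743, 0.773)
t=8.000: state=(1.691, 0.875)
t=9.000: state=(1.639, 0.968)
t=10.000: state=(1.586, 1.053)
t=11.000: state=(1.533, 1.130)
t=12.000: state=(1.479, 1.199)
t=13.000: state=(1.424, 1.261)
t=14.000: state=(1.368, 1.316)
t=15.000: state=(1.310, 1.364)
t=16.000: state=(1.249, 1.406)
t=16.900: state=(1.190, 1.439)
largest grid value and its neighbours: v(2.220)=1.97572, v(2.240)=1.97575, v(2.260)=1.97571
parabola through these three points peaks at t≈2.239 with v≈1.97575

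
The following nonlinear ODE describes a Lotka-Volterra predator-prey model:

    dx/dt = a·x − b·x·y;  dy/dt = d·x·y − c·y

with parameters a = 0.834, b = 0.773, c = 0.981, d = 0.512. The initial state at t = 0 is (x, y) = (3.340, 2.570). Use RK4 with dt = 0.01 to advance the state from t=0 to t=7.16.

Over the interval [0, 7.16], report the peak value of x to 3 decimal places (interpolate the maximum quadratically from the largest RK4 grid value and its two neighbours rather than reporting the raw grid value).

max x = 4.919

t=0.000: state=(3.340, 2.570)
step 1 (dt=0.01): k1=(-3.850, 1.874), k2=(-3.852, 1.855), k3=(-3.851, 1.855), k4=(-3.853, 1.836); state += dt/6·(k1+2k2+2k3+k4)
t=0.010: state=(3.301, 2.589)
t=0.020: state=(3.263, 2.607)
t=0.030: state=(3.224, 2.625)
continuing one RK4 step at a time; state shown every 25 steps (Δt=0.25):
t=0.250: state=(2.413, 2.903)
t=0.500: state=(1.682, 2.944)
t=0.750: state=(1.191, 2.763)
t=1.000: state=(0.884, 2.465)
t=1.250: state=(0.698, 2.132)
t=1.500: state=(0.588, 1.810)
t=1.750: state=(0.525, 1.521)
t=2.000: state=(0.494, 1.270)
t=2.250: state=(0.487, 1.058)
t=2.500: state=(0.497, 0.881)
t=2.750: state=(0.524, 0.736)
t=3.000: state=(0.567, 0.618)
t=3.250: state=(0.626, 0.522)
t=3.500: state=(0.702, 0.444)
t=3.750: state=(0.799, 0.383)
t=4.000: state=(0.918, 0.334)
t=4.250: state=(1.065, 0.297)
t=4.500: state=(1.242, 0.269)
t=4.750: state=(1.455, 0.250)
t=5.000: state=(1.710, 0.239)
t=5.250: state=(2.012, 0.238)
t=5.500: state=(2.365, 0.246)
t=5.750: state=(2.773, 0.267)
t=6.000: state=(3.233, 0.307)
t=6.250: state=(3.731, 0.375)
t=6.500: state=(4.231, 0.489)
t=6.750: state=(4.664, 0.676)
t=7.000: state=(4.907, 0.979)
t=7.160: state=(4.888, 1.252)
largest grid value and its neighbours: x(7.050)=4.91869, x(7.060)=4.91919, x(7.070)=4.91907
parabola through these three points peaks at t≈7.063 with x≈4.91922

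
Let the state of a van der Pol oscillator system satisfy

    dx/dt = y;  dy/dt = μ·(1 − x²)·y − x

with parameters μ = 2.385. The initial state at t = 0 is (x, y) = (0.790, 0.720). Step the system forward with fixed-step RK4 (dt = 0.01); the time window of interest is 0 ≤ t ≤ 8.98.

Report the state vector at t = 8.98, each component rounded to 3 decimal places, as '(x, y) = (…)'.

(x, y) = (1.303, -0.549)

t=0.000: state=(0.790, 0.720)
step 1 (dt=0.01): k1=(0.720, -0.145), k2=(0.719, -0.159), k3=(0.719, -0.159), k4=(0.718, -0.173); state += dt/6·(k1+2k2+2k3+k4)
t=0.010: state=(0.797, 0.718)
t=0.020: state=(0.804, 0.717)
t=0.030: state=(0.812, 0.714)
continuing one RK4 step at a time; state shown every 50 steps (Δt=0.5):
t=0.500: state=(1.075, 0.329)
t=1.000: state=(1.094, -0.233)
t=1.500: state=(0.853, -0.757)
t=2.000: state=(0.216, -2.086)
t=2.500: state=(-1.458, -3.333)
t=3.000: state=(-1.987, 0.108)
t=3.500: state=(-1.866, 0.297)
t=4.000: state=(-1.705, 0.349)
t=4.500: state=(-1.513, 0.426)
t=5.000: state=(-1.268, 0.575)
t=5.500: state=(-0.902, 0.960)
t=6.000: state=(-0.131, 2.506)
t=6.500: state=(1.671, 2.727)
t=7.000: state=(2.008, -0.174)
t=7.500: state=(1.879, -0.296)
t=8.000: state=(1.720, -0.344)
t=8.500: state=(1.531, -0.418)
t=8.980: state=(1.303, -0.549)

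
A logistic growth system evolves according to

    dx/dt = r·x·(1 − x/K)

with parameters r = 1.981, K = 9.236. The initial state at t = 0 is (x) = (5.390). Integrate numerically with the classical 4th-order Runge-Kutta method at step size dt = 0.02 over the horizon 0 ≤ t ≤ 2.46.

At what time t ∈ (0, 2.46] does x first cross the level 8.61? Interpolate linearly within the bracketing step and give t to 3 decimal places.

t=0.000: state=(5.390)
step 1 (dt=0.02): k1=(4.446), k2=(4.431), k3=(4.431), k4=(4.415); state += dt/6·(k1+2k2+2k3+k4)
t=0.020: state=(5.479)
t=0.040: state=(5.567)
t=0.060: state=(5.654)
continuing one RK4 step at a time; state shown every 5 steps (Δt=0.1):
t=0.100: state=(5.826)
t=0.200: state=(6.240)
t=0.300: state=(6.626)
t=0.400: state=(6.981)
t=0.500: state=(7.301)
t=0.600: state=(7.587)
t=0.700: state=(7.838)
t=0.800: state=(8.057)
t=0.900: state=(8.247)
t=1.000: state=(8.408)
t=1.100: state=(8.546)
t=1.140: state=(8.595)
next step: t=1.160: state=(8.618) — x has crossed 8.61
linear interpolation between t=1.140 (8.59497) and t=1.160 (8.61820) → t≈1.153

t = 1.153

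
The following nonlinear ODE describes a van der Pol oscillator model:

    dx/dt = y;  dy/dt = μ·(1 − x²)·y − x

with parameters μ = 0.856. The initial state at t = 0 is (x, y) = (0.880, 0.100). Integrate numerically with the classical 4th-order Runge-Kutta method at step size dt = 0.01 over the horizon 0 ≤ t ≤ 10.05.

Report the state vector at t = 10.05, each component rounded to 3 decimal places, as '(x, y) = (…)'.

(x, y) = (-1.541, 0.820)

t=0.000: state=(0.880, 0.100)
step 1 (dt=0.01): k1=(0.100, -0.861), k2=(0.096, -0.862), k3=(0.096, -0.862), k4=(0.091, -0.863); state += dt/6·(k1+2k2+2k3+k4)
t=0.010: state=(0.881, 0.091)
t=0.020: state=(0.882, 0.083)
t=0.030: state=(0.883, 0.074)
continuing one RK4 step at a time; state shown every 50 steps (Δt=0.5):
t=0.500: state=(0.819, -0.349)
t=1.000: state=(0.527, -0.830)
t=1.500: state=(-0.027, -1.400)
t=2.000: state=(-0.839, -1.716)
t=2.500: state=(-1.526, -0.849)
t=3.000: state=(-1.672, 0.167)
t=3.500: state=(-1.448, 0.681)
t=4.000: state=(-1.005, 1.106)
t=4.500: state=(-0.301, 1.767)
t=5.000: state=(0.783, 2.445)
t=5.500: state=(1.776, 1.166)
t=6.000: state=(1.963, -0.197)
t=6.500: state=(1.733, -0.654)
t=7.000: state=(1.332, -0.959)
t=7.500: state=(0.746, -1.434)
t=8.000: state=(-0.166, -2.257)
t=8.500: state=(-1.376, -2.165)
t=9.000: state=(-1.985, -0.318)
t=9.500: state=(-1.904, 0.478)
t=10.000: state=(-1.582, 0.791)
t=10.050: state=(-1.541, 0.820)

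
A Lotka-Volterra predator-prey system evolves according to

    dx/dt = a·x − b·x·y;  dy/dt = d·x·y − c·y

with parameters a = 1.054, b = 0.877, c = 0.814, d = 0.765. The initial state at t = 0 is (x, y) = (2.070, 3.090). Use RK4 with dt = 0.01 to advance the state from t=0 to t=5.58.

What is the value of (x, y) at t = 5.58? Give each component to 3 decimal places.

(x, y) = (1.149, 0.231)

t=0.000: state=(2.070, 3.090)
step 1 (dt=0.01): k1=(-3.428, 2.378), k2=(-3.421, 2.346), k3=(-3.421, 2.346), k4=(-3.413, 2.314); state += dt/6·(k1+2k2+2k3+k4)
t=0.010: state=(2.036, 3.113)
t=0.020: state=(2.002, 3.136)
t=0.030: state=(1.968, 3.158)
continuing one RK4 step at a time; state shown every 20 steps (Δt=0.2):
t=0.200: state=(1.437, 3.428)
t=0.400: state=(0.963, 3.493)
t=0.600: state=(0.651, 3.352)
t=0.800: state=(0.456, 3.096)
t=1.000: state=(0.336, 2.794)
t=1.200: state=(0.261, 2.484)
t=1.400: state=(0.214, 2.188)
t=1.600: state=(0.184, 1.917)
t=1.800: state=(0.166, 1.673)
t=2.000: state=(0.156, 1.457)
t=2.200: state=(0.152, 1.267)
t=2.400: state=(0.152, 1.102)
t=2.600: state=(0.157, 0.959)
t=2.800: state=(0.166, 0.835)
t=3.000: state=(0.178, 0.729)
t=3.200: state=(0.195, 0.637)
t=3.400: state=(0.217, 0.559)
t=3.600: state=(0.245, 0.492)
t=3.800: state=(0.279, 0.435)
t=4.000: state=(0.320, 0.387)
t=4.200: state=(0.371, 0.347)
t=4.400: state=(0.432, 0.313)
t=4.600: state=(0.506, 0.286)
t=4.800: state=(0.596, 0.264)
t=5.000: state=(0.703, 0.248)
t=5.200: state=(0.832, 0.237)
t=5.400: state=(0.986, 0.231)
t=5.580: state=(1.149, 0.231)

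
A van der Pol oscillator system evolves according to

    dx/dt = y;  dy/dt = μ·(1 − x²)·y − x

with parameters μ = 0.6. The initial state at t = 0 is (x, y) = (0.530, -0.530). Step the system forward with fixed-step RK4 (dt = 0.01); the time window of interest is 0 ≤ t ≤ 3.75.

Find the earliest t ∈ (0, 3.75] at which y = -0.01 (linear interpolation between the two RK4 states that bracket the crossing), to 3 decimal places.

t = 2.278

t=0.000: state=(0.530, -0.530)
step 1 (dt=0.01): k1=(-0.530, -0.759), k2=(-0.534, -0.759), k3=(-0.534, -0.759), k4=(-0.538, -0.758); state += dt/6·(k1+2k2+2k3+k4)
t=0.010: state=(0.525, -0.538)
t=0.020: state=(0.519, -0.545)
t=0.030: state=(0.514, -0.553)
continuing one RK4 step at a time; state shown every 20 steps (Δt=0.2):
t=0.200: state=(0.409, -0.681)
t=0.400: state=(0.258, -0.829)
t=0.600: state=(0.078, -0.967)
t=0.800: state=(-0.128, -1.085)
t=1.000: state=(-0.354, -1.165)
t=1.200: state=(-0.589, -1.180)
t=1.400: state=(-0.820, -1.108)
t=1.600: state=(-1.026, -0.941)
t=1.800: state=(-1.191, -0.695)
t=2.000: state=(-1.301, -0.408)
t=2.200: state=(-1.354, -0.118)
t=2.270: state=(-1.359, -0.021)
next step: t=2.280: state=(-1.359, -0.007) — y has crossed -0.01
linear interpolation between t=2.270 (-0.02053) and t=2.280 (-0.00687) → t≈2.278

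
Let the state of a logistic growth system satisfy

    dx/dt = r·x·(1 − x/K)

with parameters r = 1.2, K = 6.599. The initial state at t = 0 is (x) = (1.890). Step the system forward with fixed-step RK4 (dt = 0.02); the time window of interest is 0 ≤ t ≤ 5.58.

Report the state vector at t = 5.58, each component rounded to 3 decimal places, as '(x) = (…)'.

t=0.000: state=(1.890)
step 1 (dt=0.02): k1=(1.618), k2=(1.627), k3=(1.627), k4=(1.635); state += dt/6·(k1+2k2+2k3+k4)
t=0.020: state=(1.923)
t=0.040: state=(1.955)
t=0.060: state=(1.989)
continuing one RK4 step at a time; state shown every 10 steps (Δt=0.2):
t=0.200: state=(2.229)
t=0.400: state=(2.596)
t=0.600: state=(2.982)
t=0.800: state=(3.377)
t=1.000: state=(3.770)
t=1.200: state=(4.149)
t=1.400: state=(4.506)
t=1.600: state=(4.833)
t=1.800: state=(5.126)
t=2.000: state=(5.382)
t=2.200: state=(5.603)
t=2.400: state=(5.789)
t=2.600: state=(5.945)
t=2.800: state=(6.073)
t=3.000: state=(6.178)
t=3.200: state=(6.264)
t=3.400: state=(6.332)
t=3.600: state=(6.387)
t=3.800: state=(6.431)
t=4.000: state=(6.466)
t=4.200: state=(6.494)
t=4.400: state=(6.516)
t=4.600: state=(6.534)
t=4.800: state=(6.548)
t=5.000: state=(6.558)
t=5.200: state=(6.567)
t=5.400: state=(6.574)
t=5.580: state=(6.579)

(x) = (6.579)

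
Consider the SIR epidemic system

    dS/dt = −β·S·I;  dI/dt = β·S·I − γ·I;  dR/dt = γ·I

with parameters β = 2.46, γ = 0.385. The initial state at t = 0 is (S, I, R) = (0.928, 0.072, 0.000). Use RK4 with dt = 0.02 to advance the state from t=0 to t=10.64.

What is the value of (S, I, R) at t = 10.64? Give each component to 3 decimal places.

t=0.000: state=(0.928, 0.072, 0.000)
step 1 (dt=0.02): k1=(-0.164, 0.137, 0.028), k2=(-0.167, 0.139, 0.028), k3=(-0.167, 0.139, 0.028), k4=(-0.170, 0.141, 0.029); state += dt/6·(k1+2k2+2k3+k4)
t=0.020: state=(0.925, 0.075, 0.001)
t=0.040: state=(0.921, 0.078, 0.001)
t=0.060: state=(0.918, 0.081, 0.002)
continuing one RK4 step at a time; state shown every 25 steps (Δt=0.5):
t=0.500: state=(0.804, 0.174, 0.023)
t=1.000: state=(0.588, 0.340, 0.071)
t=1.500: state=(0.349, 0.498, 0.153)
t=2.000: state=(0.180, 0.563, 0.257)
t=2.500: state=(0.090, 0.545, 0.364)
t=3.000: state=(0.048, 0.488, 0.464)
t=3.500: state=(0.027, 0.421, 0.552)
t=4.000: state=(0.017, 0.357, 0.626)
t=4.500: state=(0.011, 0.299, 0.689)
t=5.000: state=(0.008, 0.250, 0.742)
t=5.500: state=(0.006, 0.208, 0.786)
t=6.000: state=(0.005, 0.173, 0.823)
t=6.500: state=(0.004, 0.143, 0.853)
t=7.000: state=(0.003, 0.119, 0.878)
t=7.500: state=(0.003, 0.098, 0.899)
t=8.000: state=(0.003, 0.081, 0.916)
t=8.500: state=(0.002, 0.067, 0.930)
t=9.000: state=(0.002, 0.056, 0.942)
t=9.500: state=(0.002, 0.046, 0.952)
t=10.000: state=(0.002, 0.038, 0.960)
t=10.500: state=(0.002, 0.031, 0.967)
t=10.640: state=(0.002, 0.030, 0.968)

(S, I, R) = (0.002, 0.030, 0.968)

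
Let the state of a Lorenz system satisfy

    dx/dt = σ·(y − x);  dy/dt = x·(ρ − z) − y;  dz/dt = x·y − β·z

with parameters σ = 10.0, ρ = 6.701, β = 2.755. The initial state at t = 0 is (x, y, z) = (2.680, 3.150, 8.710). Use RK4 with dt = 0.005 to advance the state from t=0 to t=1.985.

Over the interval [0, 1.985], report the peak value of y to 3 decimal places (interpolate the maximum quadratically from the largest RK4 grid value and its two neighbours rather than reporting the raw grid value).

t=0.000: state=(2.680, 3.150, 8.710)
step 1 (dt=0.005): k1=(4.700, -8.534, -15.554), k2=(4.369, -8.432, -15.467), k3=(4.380, -8.431, -15.470), k4=(4.059, -8.327, -15.386); state += dt/6·(k1+2k2+2k3+k4)
t=0.005: state=(2.702, 3.108, 8.633)
t=0.010: state=(2.721, 3.067, 8.556)
t=0.015: state=(2.737, 3.027, 8.480)
continuing one RK4 step at a time; state shown every 20 steps (Δt=0.1):
t=0.100: state=(2.722, 2.519, 7.283)
t=0.200: state=(2.492, 2.290, 6.068)
t=0.300: state=(2.370, 2.336, 5.091)
t=0.400: state=(2.425, 2.567, 4.375)
t=0.500: state=(2.646, 2.942, 3.930)
t=0.600: state=(3.009, 3.434, 3.773)
t=0.700: state=(3.482, 3.995, 3.924)
t=0.800: state=(4.007, 4.528, 4.387)
t=0.900: state=(4.483, 4.892, 5.098)
t=1.000: state=(4.782, 4.955, 5.888)
t=1.100: state=(4.812, 4.700, 6.512)
t=1.200: state=(4.584, 4.261, 6.788)
t=1.300: state=(4.215, 3.826, 6.702)
t=1.400: state=(3.848, 3.519, 6.371)
t=1.500: state=(3.579, 3.375, 5.946)
t=1.600: state=(3.443, 3.375, 5.542)
t=1.700: state=(3.436, 3.486, 5.235)
t=1.800: state=(3.534, 3.673, 5.063)
t=1.900: state=(3.703, 3.895, 5.042)
t=1.985: state=(3.873, 4.077, 5.136)
largest grid value and its neighbours: y(0.965)=4.97172, y(0.970)=4.97191, y(0.975)=4.97124
parabola through these three points peaks at t≈0.969 with y≈4.97194

max y = 4.972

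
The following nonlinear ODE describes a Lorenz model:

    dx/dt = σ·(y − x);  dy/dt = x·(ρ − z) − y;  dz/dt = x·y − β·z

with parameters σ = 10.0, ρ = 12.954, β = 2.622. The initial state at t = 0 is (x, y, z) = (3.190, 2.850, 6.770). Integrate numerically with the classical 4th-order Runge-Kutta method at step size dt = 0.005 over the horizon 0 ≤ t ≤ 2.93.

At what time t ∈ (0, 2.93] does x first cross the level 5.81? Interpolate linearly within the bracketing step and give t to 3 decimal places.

t=0.000: state=(3.190, 2.850, 6.770)
step 1 (dt=0.005): k1=(-3.400, 16.877, -8.659), k2=(-2.893, 16.851, -8.493), k3=(-2.906, 16.858, -8.490), k4=(-2.412, 16.838, -8.322); state += dt/6·(k1+2k2+2k3+k4)
t=0.005: state=(3.175, 2.934, 6.728)
t=0.010: state=(3.166, 3.018, 6.687)
t=0.015: state=(3.161, 3.103, 6.648)
continuing one RK4 step at a time; state shown every 20 steps (Δt=0.1):
t=0.100: state=(3.611, 4.616, 6.303)
t=0.200: state=(5.020, 6.772, 7.023)
t=0.240: state=(5.758, 7.679, 7.807)
next step: t=0.245: state=(5.854, 7.788, 7.928) — x has crossed 5.81
linear interpolation between t=0.240 (5.75791) and t=0.245 (5.85429) → t≈0.243

t = 0.243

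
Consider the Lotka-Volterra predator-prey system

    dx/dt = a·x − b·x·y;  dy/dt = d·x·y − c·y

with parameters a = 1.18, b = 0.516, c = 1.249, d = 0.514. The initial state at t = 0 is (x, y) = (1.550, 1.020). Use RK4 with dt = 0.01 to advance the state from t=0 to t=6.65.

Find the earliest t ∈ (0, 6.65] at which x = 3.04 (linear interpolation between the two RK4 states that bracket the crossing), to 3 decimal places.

t = 0.948

t=0.000: state=(1.550, 1.020)
step 1 (dt=0.01): k1=(1.013, -0.461), k2=(1.018, -0.458), k3=(1.018, -0.458), k4=(1.024, -0.454); state += dt/6·(k1+2k2+2k3+k4)
t=0.010: state=(1.560, 1.015)
t=0.020: state=(1.570, 1.011)
t=0.030: state=(1.581, 1.006)
continuing one RK4 step at a time; state shown every 25 steps (Δt=0.25):
t=0.250: state=(1.837, 0.927)
t=0.500: state=(2.197, 0.879)
t=0.750: state=(2.637, 0.876)
t=0.940: state=(3.023, 0.911)
next step: t=0.950: state=(3.045, 0.914) — x has crossed 3.04
linear interpolation between t=0.940 (3.02332) and t=0.950 (3.04484) → t≈0.948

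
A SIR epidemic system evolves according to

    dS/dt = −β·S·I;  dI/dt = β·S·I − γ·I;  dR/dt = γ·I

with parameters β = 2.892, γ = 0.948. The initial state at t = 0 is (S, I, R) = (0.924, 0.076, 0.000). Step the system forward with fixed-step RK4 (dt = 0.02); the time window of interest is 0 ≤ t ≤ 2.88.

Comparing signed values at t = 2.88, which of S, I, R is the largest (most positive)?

t=0.000: state=(0.924, 0.076, 0.000)
step 1 (dt=0.02): k1=(-0.203, 0.131, 0.072), k2=(-0.206, 0.133, 0.073), k3=(-0.206, 0.133, 0.073), k4=(-0.209, 0.135, 0.075); state += dt/6·(k1+2k2+2k3+k4)
t=0.020: state=(0.920, 0.079, 0.001)
t=0.040: state=(0.916, 0.081, 0.003)
t=0.060: state=(0.911, 0.084, 0.005)
continuing one RK4 step at a time; state shown every 5 steps (Δt=0.1):
t=0.100: state=(0.902, 0.090, 0.008)
t=0.200: state=(0.877, 0.106, 0.017)
t=0.300: state=(0.848, 0.124, 0.028)
t=0.400: state=(0.816, 0.143, 0.041)
t=0.500: state=(0.781, 0.164, 0.055)
t=0.600: state=(0.742, 0.186, 0.072)
t=0.700: state=(0.701, 0.208, 0.090)
t=0.800: state=(0.658, 0.231, 0.111)
t=0.900: state=(0.614, 0.252, 0.134)
t=1.000: state=(0.569, 0.272, 0.159)
t=1.100: state=(0.524, 0.290, 0.186)
t=1.200: state=(0.481, 0.305, 0.214)
t=1.300: state=(0.440, 0.317, 0.243)
t=1.400: state=(0.401, 0.325, 0.274)
t=1.500: state=(0.364, 0.331, 0.305)
t=1.600: state=(0.331, 0.332, 0.336)
t=1.700: state=(0.301, 0.331, 0.368)
t=1.800: state=(0.273, 0.327, 0.399)
t=1.900: state=(0.249, 0.321, 0.430)
t=2.000: state=(0.227, 0.313, 0.460)
t=2.100: state=(0.208, 0.303, 0.489)
t=2.200: state=(0.191, 0.292, 0.517)
t=2.300: state=(0.175, 0.280, 0.545)
t=2.400: state=(0.162, 0.267, 0.570)
t=2.500: state=(0.150, 0.254, 0.595)
t=2.600: state=(0.140, 0.241, 0.619)
t=2.700: state=(0.131, 0.228, 0.641)
t=2.800: state=(0.123, 0.215, 0.662)
t=2.880: state=(0.117, 0.205, 0.678)
compare at T: S=0.117, I=0.205, R=0.678

largest component: R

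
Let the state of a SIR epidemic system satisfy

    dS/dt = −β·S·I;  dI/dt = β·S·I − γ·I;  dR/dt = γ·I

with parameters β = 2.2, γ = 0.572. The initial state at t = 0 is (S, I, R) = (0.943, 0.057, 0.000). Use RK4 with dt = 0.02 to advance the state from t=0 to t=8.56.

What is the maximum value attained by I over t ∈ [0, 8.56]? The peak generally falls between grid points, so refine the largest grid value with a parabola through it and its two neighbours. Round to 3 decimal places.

max I = 0.405

t=0.000: state=(0.943, 0.057, 0.000)
step 1 (dt=0.02): k1=(-0.118, 0.086, 0.033), k2=(-0.120, 0.087, 0.033), k3=(-0.120, 0.087, 0.033), k4=(-0.122, 0.088, 0.034); state += dt/6·(k1+2k2+2k3+k4)
t=0.020: state=(0.941, 0.059, 0.001)
t=0.040: state=(0.938, 0.061, 0.001)
t=0.060: state=(0.936, 0.062, 0.002)
continuing one RK4 step at a time; state shown every 25 steps (Δt=0.5):
t=0.500: state=(0.860, 0.116, 0.024)
t=1.000: state=(0.721, 0.209, 0.070)
t=1.500: state=(0.540, 0.315, 0.145)
t=2.000: state=(0.365, 0.388, 0.247)
t=2.500: state=(0.235, 0.404, 0.361)
t=3.000: state=(0.153, 0.374, 0.473)
t=3.500: state=(0.104, 0.323, 0.573)
t=4.000: state=(0.075, 0.267, 0.657)
t=4.500: state=(0.058, 0.216, 0.726)
t=5.000: state=(0.047, 0.172, 0.782)
t=5.500: state=(0.039, 0.135, 0.825)
t=6.000: state=(0.035, 0.106, 0.860)
t=6.500: state=(0.031, 0.082, 0.886)
t=7.000: state=(0.029, 0.064, 0.907)
t=7.500: state=(0.027, 0.050, 0.923)
t=8.000: state=(0.026, 0.038, 0.936)
t=8.500: state=(0.025, 0.030, 0.946)
t=8.560: state=(0.025, 0.029, 0.947)
largest grid value and its neighbours: I(2.360)=0.40495, I(2.380)=0.40502, I(2.400)=0.40500
parabola through these three points peaks at t≈2.387 with I≈0.40502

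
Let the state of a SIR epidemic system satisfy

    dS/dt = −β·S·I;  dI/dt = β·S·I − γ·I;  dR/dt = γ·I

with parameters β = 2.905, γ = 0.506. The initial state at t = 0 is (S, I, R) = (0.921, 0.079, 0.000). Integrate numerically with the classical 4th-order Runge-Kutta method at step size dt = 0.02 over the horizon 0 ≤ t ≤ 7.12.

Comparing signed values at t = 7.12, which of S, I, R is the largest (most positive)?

t=0.000: state=(0.921, 0.079, 0.000)
step 1 (dt=0.02): k1=(-0.211, 0.171, 0.040), k2=(-0.215, 0.175, 0.041), k3=(-0.216, 0.175, 0.041), k4=(-0.220, 0.178, 0.042); state += dt/6·(k1+2k2+2k3+k4)
t=0.020: state=(0.917, 0.082, 0.001)
t=0.040: state=(0.912, 0.086, 0.002)
t=0.060: state=(0.908, 0.090, 0.003)
continuing one RK4 step at a time; state shown every 25 steps (Δt=0.5):
t=0.500: state=(0.755, 0.210, 0.035)
t=1.000: state=(0.483, 0.404, 0.112)
t=1.500: state=(0.242, 0.525, 0.233)
t=2.000: state=(0.112, 0.521, 0.367)
t=2.500: state=(0.055, 0.454, 0.491)
t=3.000: state=(0.030, 0.374, 0.596)
t=3.500: state=(0.018, 0.301, 0.681)
t=4.000: state=(0.013, 0.239, 0.749)
t=4.500: state=(0.009, 0.188, 0.803)
t=5.000: state=(0.007, 0.148, 0.845)
t=5.500: state=(0.006, 0.116, 0.878)
t=6.000: state=(0.005, 0.091, 0.904)
t=6.500: state=(0.005, 0.071, 0.925)
t=7.000: state=(0.004, 0.055, 0.940)
t=7.120: state=(0.004, 0.052, 0.944)
compare at T: S=0.004, I=0.052, R=0.944

largest component: R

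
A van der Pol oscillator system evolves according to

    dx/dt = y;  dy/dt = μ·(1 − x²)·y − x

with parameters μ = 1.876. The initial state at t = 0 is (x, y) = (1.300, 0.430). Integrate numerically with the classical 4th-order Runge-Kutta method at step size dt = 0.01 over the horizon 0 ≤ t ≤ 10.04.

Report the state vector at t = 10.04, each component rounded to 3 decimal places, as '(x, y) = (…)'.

t=0.000: state=(1.300, 0.430)
step 1 (dt=0.01): k1=(0.430, -1.857), k2=(0.421, -1.851), k3=(0.421, -1.851), k4=(0.411, -1.845); state += dt/6·(k1+2k2+2k3+k4)
t=0.010: state=(1.304, 0.411)
t=0.020: state=(1.308, 0.393)
t=0.030: state=(1.312, 0.375)
continuing one RK4 step at a time; state shown every 50 steps (Δt=0.5):
t=0.500: state=(1.320, -0.267)
t=1.000: state=(1.083, -0.676)
t=1.500: state=(0.602, -1.356)
t=2.000: state=(-0.495, -3.269)
t=2.500: state=(-1.891, -1.086)
t=3.000: state=(-1.963, 0.267)
t=3.500: state=(-1.791, 0.394)
t=4.000: state=(-1.572, 0.486)
t=4.500: state=(-1.293, 0.651)
t=5.000: state=(-0.885, 1.051)
t=5.500: state=(-0.097, 2.368)
t=6.000: state=(1.513, 2.888)
t=6.500: state=(2.017, -0.079)
t=7.000: state=(1.883, -0.356)
t=7.500: state=(1.685, -0.437)
t=8.000: state=(1.440, -0.555)
t=8.500: state=(1.109, -0.804)
t=9.000: state=(0.564, -1.519)
t=9.500: state=(-0.661, -3.544)
t=10.000: state=(-1.957, -0.743)
t=10.040: state=(-1.983, -0.527)

(x, y) = (-1.983, -0.527)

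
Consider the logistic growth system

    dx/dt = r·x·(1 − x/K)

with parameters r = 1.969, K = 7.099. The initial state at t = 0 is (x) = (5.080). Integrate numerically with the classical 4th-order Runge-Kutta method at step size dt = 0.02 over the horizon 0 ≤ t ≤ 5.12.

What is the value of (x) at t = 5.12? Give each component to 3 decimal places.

(x) = (7.099)

t=0.000: state=(5.080)
step 1 (dt=0.02): k1=(2.845), k2=(2.820), k3=(2.821), k4=(2.796); state += dt/6·(k1+2k2+2k3+k4)
t=0.020: state=(5.136)
t=0.040: state=(5.192)
t=0.060: state=(5.246)
continuing one RK4 step at a time; state shown every 10 steps (Δt=0.2):
t=0.200: state=(5.598)
t=0.400: state=(6.012)
t=0.600: state=(6.327)
t=0.800: state=(6.559)
t=1.000: state=(6.726)
t=1.200: state=(6.843)
t=1.400: state=(6.924)
t=1.600: state=(6.980)
t=1.800: state=(7.018)
t=2.000: state=(7.044)
t=2.200: state=(7.062)
t=2.400: state=(7.074)
t=2.600: state=(7.082)
t=2.800: state=(7.088)
t=3.000: state=(7.091)
t=3.200: state=(7.094)
t=3.400: state=(7.096)
t=3.600: state=(7.097)
t=3.800: state=(7.097)
t=4.000: state=(7.098)
t=4.200: state=(7.098)
t=4.400: state=(7.099)
t=4.600: state=(7.099)
t=4.800: state=(7.099)
t=5.000: state=(7.099)
t=5.120: state=(7.099)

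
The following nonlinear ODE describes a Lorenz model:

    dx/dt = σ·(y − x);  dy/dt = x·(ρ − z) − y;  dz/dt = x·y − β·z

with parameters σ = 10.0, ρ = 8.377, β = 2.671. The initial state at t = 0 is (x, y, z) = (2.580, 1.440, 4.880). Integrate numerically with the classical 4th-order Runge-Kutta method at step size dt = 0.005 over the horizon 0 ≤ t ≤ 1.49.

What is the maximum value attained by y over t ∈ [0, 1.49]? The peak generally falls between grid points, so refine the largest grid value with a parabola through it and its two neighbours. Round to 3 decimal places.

max y = 6.588

t=0.000: state=(2.580, 1.440, 4.880)
step 1 (dt=0.005): k1=(-11.400, 7.582, -9.319), k2=(-10.925, 7.523, -9.250), k3=(-10.939, 7.527, -9.249), k4=(-10.477, 7.470, -9.179); state += dt/6·(k1+2k2+2k3+k4)
t=0.005: state=(2.525, 1.478, 4.834)
t=0.010: state=(2.475, 1.515, 4.788)
t=0.015: state=(2.429, 1.551, 4.743)
continuing one RK4 step at a time; state shown every 10 steps (Δt=0.05):
t=0.050: state=(2.209, 1.798, 4.449)
t=0.100: state=(2.120, 2.141, 4.091)
t=0.150: state=(2.204, 2.501, 3.813)
t=0.200: state=(2.405, 2.902, 3.628)
t=0.250: state=(2.695, 3.356, 3.548)
t=0.300: state=(3.063, 3.868, 3.591)
t=0.350: state=(3.498, 4.431, 3.781)
t=0.400: state=(3.991, 5.023, 4.139)
t=0.450: state=(4.522, 5.602, 4.684)
t=0.500: state=(5.058, 6.108, 5.417)
t=0.550: state=(5.553, 6.462, 6.310)
t=0.600: state=(5.946, 6.588, 7.288)
t=0.650: state=(6.177, 6.444, 8.237)
t=0.700: state=(6.205, 6.046, 9.026)
t=0.750: state=(6.024, 5.471, 9.551)
t=0.800: state=(5.670, 4.831, 9.768)
t=0.850: state=(5.209, 4.229, 9.698)
t=0.900: state=(4.714, 3.735, 9.406)
t=0.950: state=(4.247, 3.373, 8.972)
t=1.000: state=(3.850, 3.140, 8.463)
t=1.050: state=(3.541, 3.019, 7.935)
t=1.100: state=(3.327, 2.989, 7.423)
t=1.150: state=(3.201, 3.032, 6.953)
t=1.200: state=(3.155, 3.138, 6.541)
t=1.250: state=(3.180, 3.295, 6.199)
t=1.300: state=(3.268, 3.499, 5.936)
t=1.350: state=(3.409, 3.741, 5.759)
t=1.400: state=(3.597, 4.014, 5.675)
t=1.450: state=(3.823, 4.307, 5.688)
t=1.490: state=(4.025, 4.546, 5.772)
largest grid value and its neighbours: y(0.595)=6.58717, y(0.600)=6.58797, y(0.605)=6.58603
parabola through these three points peaks at t≈0.599 with y≈6.58803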